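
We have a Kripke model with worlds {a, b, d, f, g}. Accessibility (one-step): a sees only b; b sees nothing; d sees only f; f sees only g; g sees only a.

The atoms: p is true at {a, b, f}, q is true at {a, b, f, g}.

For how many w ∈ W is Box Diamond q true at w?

a: successors {b}; Diamond q there: b:F. ✗
b: no successors, so Box Diamond q holds vacuously. ✓
d: successors {f}; Diamond q there: f:T. ✓
f: successors {g}; Diamond q there: g:T. ✓
g: successors {a}; Diamond q there: a:T. ✓
Satisfying worlds: {b, d, f, g}.

4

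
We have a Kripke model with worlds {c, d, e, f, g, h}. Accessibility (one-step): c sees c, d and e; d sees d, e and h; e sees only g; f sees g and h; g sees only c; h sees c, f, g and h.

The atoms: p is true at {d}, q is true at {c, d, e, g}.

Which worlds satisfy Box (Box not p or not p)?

{e, f, g, h}

c: successors {c, d, e}; Box not p or not p there: c:T, d:F, e:T. ✗
d: successors {d, e, h}; Box not p or not p there: d:F, e:T, h:T. ✗
e: successors {g}; Box not p or not p there: g:T. ✓
f: successors {g, h}; Box not p or not p there: g:T, h:T. ✓
g: successors {c}; Box not p or not p there: c:T. ✓
h: successors {c, f, g, h}; Box not p or not p there: c:T, f:T, g:T, h:T. ✓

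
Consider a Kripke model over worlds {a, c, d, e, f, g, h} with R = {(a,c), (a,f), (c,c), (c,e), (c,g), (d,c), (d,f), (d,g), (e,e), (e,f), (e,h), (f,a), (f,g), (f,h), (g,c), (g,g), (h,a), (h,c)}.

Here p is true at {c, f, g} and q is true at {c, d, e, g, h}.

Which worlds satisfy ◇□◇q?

{a, c, d, e, f, g, h}

a: successors {c, f}; □◇q there: c:T, f:T. ✓
c: successors {c, e, g}; □◇q there: c:T, e:T, g:T. ✓
d: successors {c, f, g}; □◇q there: c:T, f:T, g:T. ✓
e: successors {e, f, h}; □◇q there: e:T, f:T, h:T. ✓
f: successors {a, g, h}; □◇q there: a:T, g:T, h:T. ✓
g: successors {c, g}; □◇q there: c:T, g:T. ✓
h: successors {a, c}; □◇q there: a:T, c:T. ✓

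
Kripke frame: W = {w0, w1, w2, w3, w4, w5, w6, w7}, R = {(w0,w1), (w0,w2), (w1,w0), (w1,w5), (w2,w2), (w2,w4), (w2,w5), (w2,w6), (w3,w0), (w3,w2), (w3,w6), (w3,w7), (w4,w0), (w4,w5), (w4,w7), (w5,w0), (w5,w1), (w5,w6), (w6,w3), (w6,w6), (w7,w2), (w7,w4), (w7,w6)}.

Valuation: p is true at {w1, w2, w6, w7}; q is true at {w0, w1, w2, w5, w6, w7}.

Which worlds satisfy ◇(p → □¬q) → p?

{w0, w1, w2, w6, w7}

w0: ◇(p → □¬q) is F, p is F. ✓
w1: ◇(p → □¬q) is T, p is T. ✓
w2: ◇(p → □¬q) is T, p is T. ✓
w3: ◇(p → □¬q) is T, p is F. ✗
w4: ◇(p → □¬q) is T, p is F. ✗
w5: ◇(p → □¬q) is T, p is F. ✗
w6: ◇(p → □¬q) is T, p is T. ✓
w7: ◇(p → □¬q) is T, p is T. ✓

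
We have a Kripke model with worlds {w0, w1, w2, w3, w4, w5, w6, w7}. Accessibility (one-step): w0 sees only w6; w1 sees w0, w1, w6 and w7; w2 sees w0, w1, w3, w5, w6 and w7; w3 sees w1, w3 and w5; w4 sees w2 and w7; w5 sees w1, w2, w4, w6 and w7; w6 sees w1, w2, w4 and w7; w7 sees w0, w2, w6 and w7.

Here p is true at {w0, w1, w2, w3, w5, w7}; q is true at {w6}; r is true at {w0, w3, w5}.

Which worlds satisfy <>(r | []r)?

{w1, w2, w3, w7}

w0: successors {w6}; r | []r there: w6:F. ✗
w1: successors {w0, w1, w6, w7}; r | []r there: w0:T, w1:F, w6:F, w7:F. ✓
w2: successors {w0, w1, w3, w5, w6, w7}; r | []r there: w0:T, w1:F, w3:T, w5:T, w6:F, w7:F. ✓
w3: successors {w1, w3, w5}; r | []r there: w1:F, w3:T, w5:T. ✓
w4: successors {w2, w7}; r | []r there: w2:F, w7:F. ✗
w5: successors {w1, w2, w4, w6, w7}; r | []r there: w1:F, w2:F, w4:F, w6:F, w7:F. ✗
w6: successors {w1, w2, w4, w7}; r | []r there: w1:F, w2:F, w4:F, w7:F. ✗
w7: successors {w0, w2, w6, w7}; r | []r there: w0:T, w2:F, w6:F, w7:F. ✓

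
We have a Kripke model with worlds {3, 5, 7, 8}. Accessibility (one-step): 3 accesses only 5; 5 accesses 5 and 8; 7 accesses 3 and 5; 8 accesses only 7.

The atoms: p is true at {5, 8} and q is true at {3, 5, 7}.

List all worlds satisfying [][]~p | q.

3: [][]~p is F, q is T. ✓
5: [][]~p is F, q is T. ✓
7: [][]~p is F, q is T. ✓
8: [][]~p is F, q is F. ✗

{3, 5, 7}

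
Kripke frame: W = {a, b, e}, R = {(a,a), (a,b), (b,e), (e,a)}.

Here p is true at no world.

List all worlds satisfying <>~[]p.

{a, b, e}

a: successors {a, b}; ~[]p there: a:T, b:T. ✓
b: successors {e}; ~[]p there: e:T. ✓
e: successors {a}; ~[]p there: a:T. ✓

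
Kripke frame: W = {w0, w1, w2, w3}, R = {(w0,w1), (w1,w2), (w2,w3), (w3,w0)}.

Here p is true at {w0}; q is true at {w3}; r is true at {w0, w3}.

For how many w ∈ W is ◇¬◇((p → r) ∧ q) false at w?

w0: successors {w1}; ¬◇((p → r) ∧ q) there: w1:T. ✓
w1: successors {w2}; ¬◇((p → r) ∧ q) there: w2:F. ✗
w2: successors {w3}; ¬◇((p → r) ∧ q) there: w3:T. ✓
w3: successors {w0}; ¬◇((p → r) ∧ q) there: w0:T. ✓
Satisfying worlds: {w0, w2, w3}.
So ◇¬◇((p → r) ∧ q) fails at the other 1 world.

1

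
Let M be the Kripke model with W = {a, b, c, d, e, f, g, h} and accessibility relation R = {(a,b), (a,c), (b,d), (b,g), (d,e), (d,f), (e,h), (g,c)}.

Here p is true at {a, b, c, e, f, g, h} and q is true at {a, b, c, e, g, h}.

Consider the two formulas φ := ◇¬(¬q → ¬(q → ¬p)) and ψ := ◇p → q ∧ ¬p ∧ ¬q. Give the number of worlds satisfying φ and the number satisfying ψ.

For ◇¬(¬q → ¬(q → ¬p)):
a: successors {b, c}; ¬(¬q → ¬(q → ¬p)) there: b:F, c:F. ✗
b: successors {d, g}; ¬(¬q → ¬(q → ¬p)) there: d:T, g:F. ✓
c: no successors, so ◇¬(¬q → ¬(q → ¬p)) fails. ✗
d: successors {e, f}; ¬(¬q → ¬(q → ¬p)) there: e:F, f:T. ✓
e: successors {h}; ¬(¬q → ¬(q → ¬p)) there: h:F. ✗
f: no successors, so ◇¬(¬q → ¬(q → ¬p)) fails. ✗
g: successors {c}; ¬(¬q → ¬(q → ¬p)) there: c:F. ✗
h: no successors, so ◇¬(¬q → ¬(q → ¬p)) fails. ✗
— 2 worlds.
For ◇p → q ∧ ¬p ∧ ¬q:
a: ◇p is T, q ∧ ¬p ∧ ¬q is F. ✗
b: ◇p is T, q ∧ ¬p ∧ ¬q is F. ✗
c: ◇p is F, q ∧ ¬p ∧ ¬q is F. ✓
d: ◇p is T, q ∧ ¬p ∧ ¬q is F. ✗
e: ◇p is T, q ∧ ¬p ∧ ¬q is F. ✗
f: ◇p is F, q ∧ ¬p ∧ ¬q is F. ✓
g: ◇p is T, q ∧ ¬p ∧ ¬q is F. ✗
h: ◇p is F, q ∧ ¬p ∧ ¬q is F. ✓
— 3 worlds.

2 and 3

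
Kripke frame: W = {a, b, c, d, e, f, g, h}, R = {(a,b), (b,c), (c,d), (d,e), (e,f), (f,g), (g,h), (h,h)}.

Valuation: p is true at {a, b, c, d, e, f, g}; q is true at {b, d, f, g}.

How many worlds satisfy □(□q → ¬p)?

a: successors {b}; □q → ¬p there: b:T. ✓
b: successors {c}; □q → ¬p there: c:F. ✗
c: successors {d}; □q → ¬p there: d:T. ✓
d: successors {e}; □q → ¬p there: e:F. ✗
e: successors {f}; □q → ¬p there: f:F. ✗
f: successors {g}; □q → ¬p there: g:T. ✓
g: successors {h}; □q → ¬p there: h:T. ✓
h: successors {h}; □q → ¬p there: h:T. ✓
Satisfying worlds: {a, c, f, g, h}.

5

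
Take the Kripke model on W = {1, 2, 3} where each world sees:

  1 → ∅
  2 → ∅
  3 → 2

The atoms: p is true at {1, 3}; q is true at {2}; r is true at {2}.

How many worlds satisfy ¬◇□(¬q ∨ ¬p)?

2

1: ◇□(¬q ∨ ¬p) is F. ✓
2: ◇□(¬q ∨ ¬p) is F. ✓
3: ◇□(¬q ∨ ¬p) is T. ✗
Satisfying worlds: {1, 2}.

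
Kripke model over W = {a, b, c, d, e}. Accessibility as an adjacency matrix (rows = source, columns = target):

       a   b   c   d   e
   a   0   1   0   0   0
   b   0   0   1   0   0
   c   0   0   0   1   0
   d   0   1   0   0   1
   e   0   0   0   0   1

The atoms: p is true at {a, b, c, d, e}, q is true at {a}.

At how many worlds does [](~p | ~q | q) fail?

a: successors {b}; ~p | ~q | q there: b:T. ✓
b: successors {c}; ~p | ~q | q there: c:T. ✓
c: successors {d}; ~p | ~q | q there: d:T. ✓
d: successors {b, e}; ~p | ~q | q there: b:T, e:T. ✓
e: successors {e}; ~p | ~q | q there: e:T. ✓
Satisfying worlds: {a, b, c, d, e}.
So [](~p | ~q | q) fails at the other 0 worlds.

0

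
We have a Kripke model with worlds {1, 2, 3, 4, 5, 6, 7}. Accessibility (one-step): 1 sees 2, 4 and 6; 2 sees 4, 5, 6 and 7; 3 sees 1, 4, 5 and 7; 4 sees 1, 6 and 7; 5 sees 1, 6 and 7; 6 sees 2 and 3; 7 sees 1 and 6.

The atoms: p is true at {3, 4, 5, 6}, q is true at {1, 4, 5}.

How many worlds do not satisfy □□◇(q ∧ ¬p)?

7

1: successors {2, 4, 6}; □◇(q ∧ ¬p) there: 2:F, 4:F, 6:F. ✗
2: successors {4, 5, 6, 7}; □◇(q ∧ ¬p) there: 4:F, 5:F, 6:F, 7:F. ✗
3: successors {1, 4, 5, 7}; □◇(q ∧ ¬p) there: 1:F, 4:F, 5:F, 7:F. ✗
4: successors {1, 6, 7}; □◇(q ∧ ¬p) there: 1:F, 6:F, 7:F. ✗
5: successors {1, 6, 7}; □◇(q ∧ ¬p) there: 1:F, 6:F, 7:F. ✗
6: successors {2, 3}; □◇(q ∧ ¬p) there: 2:F, 3:F. ✗
7: successors {1, 6}; □◇(q ∧ ¬p) there: 1:F, 6:F. ✗
Satisfying worlds: ∅.
So □□◇(q ∧ ¬p) fails at the other 7 worlds.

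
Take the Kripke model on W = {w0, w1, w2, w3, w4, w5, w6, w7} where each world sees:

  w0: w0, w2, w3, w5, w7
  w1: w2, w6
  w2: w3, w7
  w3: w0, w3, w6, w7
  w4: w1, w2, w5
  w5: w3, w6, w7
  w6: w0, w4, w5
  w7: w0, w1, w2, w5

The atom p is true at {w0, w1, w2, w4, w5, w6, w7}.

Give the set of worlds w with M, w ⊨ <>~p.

{w0, w2, w3, w5}

w0: successors {w0, w2, w3, w5, w7}; ~p there: w0:F, w2:F, w3:T, w5:F, w7:F. ✓
w1: successors {w2, w6}; ~p there: w2:F, w6:F. ✗
w2: successors {w3, w7}; ~p there: w3:T, w7:F. ✓
w3: successors {w0, w3, w6, w7}; ~p there: w0:F, w3:T, w6:F, w7:F. ✓
w4: successors {w1, w2, w5}; ~p there: w1:F, w2:F, w5:F. ✗
w5: successors {w3, w6, w7}; ~p there: w3:T, w6:F, w7:F. ✓
w6: successors {w0, w4, w5}; ~p there: w0:F, w4:F, w5:F. ✗
w7: successors {w0, w1, w2, w5}; ~p there: w0:F, w1:F, w2:F, w5:F. ✗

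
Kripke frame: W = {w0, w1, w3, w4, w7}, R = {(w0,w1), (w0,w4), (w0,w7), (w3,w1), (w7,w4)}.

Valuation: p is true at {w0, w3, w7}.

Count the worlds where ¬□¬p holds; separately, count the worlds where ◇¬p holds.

1 and 3

For ¬□¬p:
w0: □¬p is F. ✓
w1: □¬p is T. ✗
w3: □¬p is T. ✗
w4: □¬p is T. ✗
w7: □¬p is T. ✗
— 1 world.
For ◇¬p:
w0: successors {w1, w4, w7}; ¬p there: w1:T, w4:T, w7:F. ✓
w1: no successors, so ◇¬p fails. ✗
w3: successors {w1}; ¬p there: w1:T. ✓
w4: no successors, so ◇¬p fails. ✗
w7: successors {w4}; ¬p there: w4:T. ✓
— 3 worlds.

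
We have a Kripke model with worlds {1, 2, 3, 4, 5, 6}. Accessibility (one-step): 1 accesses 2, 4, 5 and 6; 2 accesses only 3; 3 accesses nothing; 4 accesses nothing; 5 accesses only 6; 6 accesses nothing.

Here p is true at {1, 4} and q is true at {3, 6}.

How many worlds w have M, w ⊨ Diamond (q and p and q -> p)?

1: successors {2, 4, 5, 6}; q and p and q -> p there: 2:T, 4:T, 5:T, 6:T. ✓
2: successors {3}; q and p and q -> p there: 3:T. ✓
3: no successors, so Diamond (q and p and q -> p) fails. ✗
4: no successors, so Diamond (q and p and q -> p) fails. ✗
5: successors {6}; q and p and q -> p there: 6:T. ✓
6: no successors, so Diamond (q and p and q -> p) fails. ✗
Satisfying worlds: {1, 2, 5}.

3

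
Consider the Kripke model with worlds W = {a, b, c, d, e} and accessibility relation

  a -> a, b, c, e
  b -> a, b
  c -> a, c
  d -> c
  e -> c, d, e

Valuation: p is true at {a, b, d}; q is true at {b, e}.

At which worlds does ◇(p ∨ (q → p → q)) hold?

{a, b, c, d, e}

a: successors {a, b, c, e}; p ∨ (q → p → q) there: a:T, b:T, c:T, e:T. ✓
b: successors {a, b}; p ∨ (q → p → q) there: a:T, b:T. ✓
c: successors {a, c}; p ∨ (q → p → q) there: a:T, c:T. ✓
d: successors {c}; p ∨ (q → p → q) there: c:T. ✓
e: successors {c, d, e}; p ∨ (q → p → q) there: c:T, d:T, e:T. ✓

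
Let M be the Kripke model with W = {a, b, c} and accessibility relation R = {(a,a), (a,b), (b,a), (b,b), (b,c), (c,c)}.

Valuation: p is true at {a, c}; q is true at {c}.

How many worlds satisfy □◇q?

1

a: successors {a, b}; ◇q there: a:F, b:T. ✗
b: successors {a, b, c}; ◇q there: a:F, b:T, c:T. ✗
c: successors {c}; ◇q there: c:T. ✓
Satisfying worlds: {c}.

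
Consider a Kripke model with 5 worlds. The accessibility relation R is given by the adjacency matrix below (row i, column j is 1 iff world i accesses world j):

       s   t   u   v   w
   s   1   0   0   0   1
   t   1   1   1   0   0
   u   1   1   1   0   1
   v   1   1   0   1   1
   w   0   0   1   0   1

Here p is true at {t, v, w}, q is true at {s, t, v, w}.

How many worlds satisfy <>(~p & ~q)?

s: successors {s, w}; ~p & ~q there: s:F, w:F. ✗
t: successors {s, t, u}; ~p & ~q there: s:F, t:F, u:T. ✓
u: successors {s, t, u, w}; ~p & ~q there: s:F, t:F, u:T, w:F. ✓
v: successors {s, t, v, w}; ~p & ~q there: s:F, t:F, v:F, w:F. ✗
w: successors {u, w}; ~p & ~q there: u:T, w:F. ✓
Satisfying worlds: {t, u, w}.

3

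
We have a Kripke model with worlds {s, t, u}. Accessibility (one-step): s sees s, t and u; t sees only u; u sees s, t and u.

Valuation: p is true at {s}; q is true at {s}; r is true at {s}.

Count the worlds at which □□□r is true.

0

s: successors {s, t, u}; □□r there: s:F, t:F, u:F. ✗
t: successors {u}; □□r there: u:F. ✗
u: successors {s, t, u}; □□r there: s:F, t:F, u:F. ✗
Satisfying worlds: ∅.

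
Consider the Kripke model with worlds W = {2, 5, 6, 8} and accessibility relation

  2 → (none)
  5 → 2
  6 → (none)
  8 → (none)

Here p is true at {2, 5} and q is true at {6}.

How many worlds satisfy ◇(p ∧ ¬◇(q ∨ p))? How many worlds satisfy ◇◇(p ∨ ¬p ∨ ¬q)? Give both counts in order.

1 and 0

For ◇(p ∧ ¬◇(q ∨ p)):
2: no successors, so ◇(p ∧ ¬◇(q ∨ p)) fails. ✗
5: successors {2}; p ∧ ¬◇(q ∨ p) there: 2:T. ✓
6: no successors, so ◇(p ∧ ¬◇(q ∨ p)) fails. ✗
8: no successors, so ◇(p ∧ ¬◇(q ∨ p)) fails. ✗
— 1 world.
For ◇◇(p ∨ ¬p ∨ ¬q):
2: no successors, so ◇◇(p ∨ ¬p ∨ ¬q) fails. ✗
5: successors {2}; ◇(p ∨ ¬p ∨ ¬q) there: 2:F. ✗
6: no successors, so ◇◇(p ∨ ¬p ∨ ¬q) fails. ✗
8: no successors, so ◇◇(p ∨ ¬p ∨ ¬q) fails. ✗
— 0 worlds.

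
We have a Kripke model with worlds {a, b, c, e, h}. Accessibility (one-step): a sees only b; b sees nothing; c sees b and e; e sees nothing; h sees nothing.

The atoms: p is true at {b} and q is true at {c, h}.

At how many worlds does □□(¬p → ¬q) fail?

a: successors {b}; □(¬p → ¬q) there: b:T. ✓
b: no successors, so □□(¬p → ¬q) holds vacuously. ✓
c: successors {b, e}; □(¬p → ¬q) there: b:T, e:T. ✓
e: no successors, so □□(¬p → ¬q) holds vacuously. ✓
h: no successors, so □□(¬p → ¬q) holds vacuously. ✓
Satisfying worlds: {a, b, c, e, h}.
So □□(¬p → ¬q) fails at the other 0 worlds.

0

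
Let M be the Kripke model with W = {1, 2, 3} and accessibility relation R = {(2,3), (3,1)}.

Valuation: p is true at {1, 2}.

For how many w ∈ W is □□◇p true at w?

2

1: no successors, so □□◇p holds vacuously. ✓
2: successors {3}; □◇p there: 3:F. ✗
3: successors {1}; □◇p there: 1:T. ✓
Satisfying worlds: {1, 3}.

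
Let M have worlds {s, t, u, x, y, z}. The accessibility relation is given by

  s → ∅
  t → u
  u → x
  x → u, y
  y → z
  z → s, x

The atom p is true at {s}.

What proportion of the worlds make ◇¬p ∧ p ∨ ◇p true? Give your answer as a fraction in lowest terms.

1/6

s: ◇¬p ∧ p is F, ◇p is F. ✗
t: ◇¬p ∧ p is F, ◇p is F. ✗
u: ◇¬p ∧ p is F, ◇p is F. ✗
x: ◇¬p ∧ p is F, ◇p is F. ✗
y: ◇¬p ∧ p is F, ◇p is F. ✗
z: ◇¬p ∧ p is F, ◇p is T. ✓
That's 1 of 6 worlds, so 1/6.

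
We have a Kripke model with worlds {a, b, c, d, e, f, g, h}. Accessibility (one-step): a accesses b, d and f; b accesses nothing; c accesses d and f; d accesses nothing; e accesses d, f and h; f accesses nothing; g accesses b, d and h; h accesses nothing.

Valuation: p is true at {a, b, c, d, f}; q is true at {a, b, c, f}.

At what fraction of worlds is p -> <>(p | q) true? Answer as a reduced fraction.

a: p is T, <>(p | q) is T. ✓
b: p is T, <>(p | q) is F. ✗
c: p is T, <>(p | q) is T. ✓
d: p is T, <>(p | q) is F. ✗
e: p is F, <>(p | q) is T. ✓
f: p is T, <>(p | q) is F. ✗
g: p is F, <>(p | q) is T. ✓
h: p is F, <>(p | q) is F. ✓
That's 5 of 8 worlds, so 5/8.

5/8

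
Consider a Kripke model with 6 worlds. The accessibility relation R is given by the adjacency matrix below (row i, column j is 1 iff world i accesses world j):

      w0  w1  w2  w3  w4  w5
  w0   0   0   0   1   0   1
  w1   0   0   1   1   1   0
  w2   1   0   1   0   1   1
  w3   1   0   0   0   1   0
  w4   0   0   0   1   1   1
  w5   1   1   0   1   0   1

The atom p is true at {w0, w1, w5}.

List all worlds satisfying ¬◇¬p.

w0: ◇¬p is T. ✗
w1: ◇¬p is T. ✗
w2: ◇¬p is T. ✗
w3: ◇¬p is T. ✗
w4: ◇¬p is T. ✗
w5: ◇¬p is T. ✗

∅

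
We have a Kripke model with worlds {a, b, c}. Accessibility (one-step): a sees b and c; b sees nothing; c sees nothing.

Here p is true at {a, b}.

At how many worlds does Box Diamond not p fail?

1

a: successors {b, c}; Diamond not p there: b:F, c:F. ✗
b: no successors, so Box Diamond not p holds vacuously. ✓
c: no successors, so Box Diamond not p holds vacuously. ✓
Satisfying worlds: {b, c}.
So Box Diamond not p fails at the other 1 world.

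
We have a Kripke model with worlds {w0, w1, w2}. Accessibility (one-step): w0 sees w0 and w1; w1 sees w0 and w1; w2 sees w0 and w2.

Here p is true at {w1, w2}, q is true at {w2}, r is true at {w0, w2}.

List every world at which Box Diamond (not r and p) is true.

{w0, w1}

w0: successors {w0, w1}; Diamond (not r and p) there: w0:T, w1:T. ✓
w1: successors {w0, w1}; Diamond (not r and p) there: w0:T, w1:T. ✓
w2: successors {w0, w2}; Diamond (not r and p) there: w0:T, w2:F. ✗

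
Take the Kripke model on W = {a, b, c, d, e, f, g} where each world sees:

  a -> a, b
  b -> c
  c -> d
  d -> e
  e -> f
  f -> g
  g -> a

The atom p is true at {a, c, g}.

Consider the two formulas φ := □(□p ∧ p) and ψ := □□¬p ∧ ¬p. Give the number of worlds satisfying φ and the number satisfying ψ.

1 and 2

For □(□p ∧ p):
a: successors {a, b}; □p ∧ p there: a:F, b:F. ✗
b: successors {c}; □p ∧ p there: c:F. ✗
c: successors {d}; □p ∧ p there: d:F. ✗
d: successors {e}; □p ∧ p there: e:F. ✗
e: successors {f}; □p ∧ p there: f:F. ✗
f: successors {g}; □p ∧ p there: g:T. ✓
g: successors {a}; □p ∧ p there: a:F. ✗
— 1 world.
For □□¬p ∧ ¬p:
a: □□¬p is F, ¬p is F. ✗
b: □□¬p is T, ¬p is T. ✓
c: □□¬p is T, ¬p is F. ✗
d: □□¬p is T, ¬p is T. ✓
e: □□¬p is F, ¬p is T. ✗
f: □□¬p is F, ¬p is T. ✗
g: □□¬p is F, ¬p is F. ✗
— 2 worlds.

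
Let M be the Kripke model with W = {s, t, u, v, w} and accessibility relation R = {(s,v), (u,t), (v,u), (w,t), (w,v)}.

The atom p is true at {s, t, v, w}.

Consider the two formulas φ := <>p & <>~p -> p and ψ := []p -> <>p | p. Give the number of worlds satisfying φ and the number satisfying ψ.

5 and 5

For <>p & <>~p -> p:
s: <>p & <>~p is F, p is T. ✓
t: <>p & <>~p is F, p is T. ✓
u: <>p & <>~p is F, p is F. ✓
v: <>p & <>~p is F, p is T. ✓
w: <>p & <>~p is F, p is T. ✓
— 5 worlds.
For []p -> <>p | p:
s: []p is T, <>p | p is T. ✓
t: []p is T, <>p | p is T. ✓
u: []p is T, <>p | p is T. ✓
v: []p is F, <>p | p is T. ✓
w: []p is T, <>p | p is T. ✓
— 5 worlds.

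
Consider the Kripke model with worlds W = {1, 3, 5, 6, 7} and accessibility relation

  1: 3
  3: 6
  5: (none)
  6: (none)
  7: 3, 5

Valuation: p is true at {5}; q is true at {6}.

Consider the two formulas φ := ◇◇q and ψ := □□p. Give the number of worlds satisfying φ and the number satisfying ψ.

2 and 3

For ◇◇q:
1: successors {3}; ◇q there: 3:T. ✓
3: successors {6}; ◇q there: 6:F. ✗
5: no successors, so ◇◇q fails. ✗
6: no successors, so ◇◇q fails. ✗
7: successors {3, 5}; ◇q there: 3:T, 5:F. ✓
— 2 worlds.
For □□p:
1: successors {3}; □p there: 3:F. ✗
3: successors {6}; □p there: 6:T. ✓
5: no successors, so □□p holds vacuously. ✓
6: no successors, so □□p holds vacuously. ✓
7: successors {3, 5}; □p there: 3:F, 5:T. ✗
— 3 worlds.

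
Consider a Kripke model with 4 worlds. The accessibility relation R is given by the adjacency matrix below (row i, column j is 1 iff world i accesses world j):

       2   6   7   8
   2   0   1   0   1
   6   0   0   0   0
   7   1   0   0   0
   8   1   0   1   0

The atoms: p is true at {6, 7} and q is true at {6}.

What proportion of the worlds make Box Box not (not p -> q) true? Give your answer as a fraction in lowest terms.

2: successors {6, 8}; Box not (not p -> q) there: 6:T, 8:F. ✗
6: no successors, so Box Box not (not p -> q) holds vacuously. ✓
7: successors {2}; Box not (not p -> q) there: 2:F. ✗
8: successors {2, 7}; Box not (not p -> q) there: 2:F, 7:T. ✗
That's 1 of 4 worlds, so 1/4.

1/4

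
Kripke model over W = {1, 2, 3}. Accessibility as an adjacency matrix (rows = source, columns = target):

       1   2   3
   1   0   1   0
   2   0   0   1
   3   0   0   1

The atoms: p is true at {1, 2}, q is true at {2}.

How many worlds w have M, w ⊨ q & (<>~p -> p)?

1

1: q is F, <>~p -> p is T. ✗
2: q is T, <>~p -> p is T. ✓
3: q is F, <>~p -> p is F. ✗
Satisfying worlds: {2}.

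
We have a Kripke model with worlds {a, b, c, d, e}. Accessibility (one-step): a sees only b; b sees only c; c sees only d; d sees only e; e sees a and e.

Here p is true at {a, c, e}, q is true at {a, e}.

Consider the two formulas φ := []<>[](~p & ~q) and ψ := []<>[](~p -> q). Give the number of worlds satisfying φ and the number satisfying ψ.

For []<>[](~p & ~q):
a: successors {b}; <>[](~p & ~q) there: b:T. ✓
b: successors {c}; <>[](~p & ~q) there: c:F. ✗
c: successors {d}; <>[](~p & ~q) there: d:F. ✗
d: successors {e}; <>[](~p & ~q) there: e:T. ✓
e: successors {a, e}; <>[](~p & ~q) there: a:F, e:T. ✗
— 2 worlds.
For []<>[](~p -> q):
a: successors {b}; <>[](~p -> q) there: b:F. ✗
b: successors {c}; <>[](~p -> q) there: c:T. ✓
c: successors {d}; <>[](~p -> q) there: d:T. ✓
d: successors {e}; <>[](~p -> q) there: e:T. ✓
e: successors {a, e}; <>[](~p -> q) there: a:T, e:T. ✓
— 4 worlds.

2 and 4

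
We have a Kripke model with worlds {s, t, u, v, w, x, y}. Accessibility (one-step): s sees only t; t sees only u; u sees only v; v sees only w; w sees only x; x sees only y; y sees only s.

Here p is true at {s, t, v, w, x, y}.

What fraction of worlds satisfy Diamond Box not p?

s: successors {t}; Box not p there: t:T. ✓
t: successors {u}; Box not p there: u:F. ✗
u: successors {v}; Box not p there: v:F. ✗
v: successors {w}; Box not p there: w:F. ✗
w: successors {x}; Box not p there: x:F. ✗
x: successors {y}; Box not p there: y:F. ✗
y: successors {s}; Box not p there: s:F. ✗
That's 1 of 7 worlds, so 1/7.

1/7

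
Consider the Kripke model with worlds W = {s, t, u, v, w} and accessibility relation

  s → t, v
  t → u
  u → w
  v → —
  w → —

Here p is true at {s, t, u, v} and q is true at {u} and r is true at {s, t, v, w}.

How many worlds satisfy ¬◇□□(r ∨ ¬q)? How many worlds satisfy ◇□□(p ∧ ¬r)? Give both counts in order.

For ¬◇□□(r ∨ ¬q):
s: ◇□□(r ∨ ¬q) is T. ✗
t: ◇□□(r ∨ ¬q) is T. ✗
u: ◇□□(r ∨ ¬q) is T. ✗
v: ◇□□(r ∨ ¬q) is F. ✓
w: ◇□□(r ∨ ¬q) is F. ✓
— 2 worlds.
For ◇□□(p ∧ ¬r):
s: successors {t, v}; □□(p ∧ ¬r) there: t:F, v:T. ✓
t: successors {u}; □□(p ∧ ¬r) there: u:T. ✓
u: successors {w}; □□(p ∧ ¬r) there: w:T. ✓
v: no successors, so ◇□□(p ∧ ¬r) fails. ✗
w: no successors, so ◇□□(p ∧ ¬r) fails. ✗
— 3 worlds.

2 and 3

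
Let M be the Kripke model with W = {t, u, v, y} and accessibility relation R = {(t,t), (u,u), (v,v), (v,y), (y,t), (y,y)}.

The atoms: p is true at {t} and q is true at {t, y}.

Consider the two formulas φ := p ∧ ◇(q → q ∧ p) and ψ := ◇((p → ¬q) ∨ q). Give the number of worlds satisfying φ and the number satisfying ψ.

For p ∧ ◇(q → q ∧ p):
t: p is T, ◇(q → q ∧ p) is T. ✓
u: p is F, ◇(q → q ∧ p) is T. ✗
v: p is F, ◇(q → q ∧ p) is T. ✗
y: p is F, ◇(q → q ∧ p) is T. ✗
— 1 world.
For ◇((p → ¬q) ∨ q):
t: successors {t}; (p → ¬q) ∨ q there: t:T. ✓
u: successors {u}; (p → ¬q) ∨ q there: u:T. ✓
v: successors {v, y}; (p → ¬q) ∨ q there: v:T, y:T. ✓
y: successors {t, y}; (p → ¬q) ∨ q there: t:T, y:T. ✓
— 4 worlds.

1 and 4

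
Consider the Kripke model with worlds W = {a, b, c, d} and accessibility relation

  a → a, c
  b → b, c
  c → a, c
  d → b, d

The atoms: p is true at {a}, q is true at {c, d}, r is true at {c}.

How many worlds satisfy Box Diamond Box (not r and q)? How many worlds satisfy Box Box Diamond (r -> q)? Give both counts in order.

0 and 4

For Box Diamond Box (not r and q):
a: successors {a, c}; Diamond Box (not r and q) there: a:F, c:F. ✗
b: successors {b, c}; Diamond Box (not r and q) there: b:F, c:F. ✗
c: successors {a, c}; Diamond Box (not r and q) there: a:F, c:F. ✗
d: successors {b, d}; Diamond Box (not r and q) there: b:F, d:F. ✗
— 0 worlds.
For Box Box Diamond (r -> q):
a: successors {a, c}; Box Diamond (r -> q) there: a:T, c:T. ✓
b: successors {b, c}; Box Diamond (r -> q) there: b:T, c:T. ✓
c: successors {a, c}; Box Diamond (r -> q) there: a:T, c:T. ✓
d: successors {b, d}; Box Diamond (r -> q) there: b:T, d:T. ✓
— 4 worlds.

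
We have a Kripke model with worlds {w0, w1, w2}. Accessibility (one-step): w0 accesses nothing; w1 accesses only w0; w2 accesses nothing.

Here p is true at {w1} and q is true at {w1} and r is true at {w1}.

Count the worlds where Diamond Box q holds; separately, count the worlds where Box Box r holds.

1 and 3

For Diamond Box q:
w0: no successors, so Diamond Box q fails. ✗
w1: successors {w0}; Box q there: w0:T. ✓
w2: no successors, so Diamond Box q fails. ✗
— 1 world.
For Box Box r:
w0: no successors, so Box Box r holds vacuously. ✓
w1: successors {w0}; Box r there: w0:T. ✓
w2: no successors, so Box Box r holds vacuously. ✓
— 3 worlds.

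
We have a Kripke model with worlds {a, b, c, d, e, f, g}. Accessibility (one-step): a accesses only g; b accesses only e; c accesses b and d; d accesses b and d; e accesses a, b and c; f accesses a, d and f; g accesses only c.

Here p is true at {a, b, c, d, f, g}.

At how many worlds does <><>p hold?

7

a: successors {g}; <>p there: g:T. ✓
b: successors {e}; <>p there: e:T. ✓
c: successors {b, d}; <>p there: b:F, d:T. ✓
d: successors {b, d}; <>p there: b:F, d:T. ✓
e: successors {a, b, c}; <>p there: a:T, b:F, c:T. ✓
f: successors {a, d, f}; <>p there: a:T, d:T, f:T. ✓
g: successors {c}; <>p there: c:T. ✓
Satisfying worlds: {a, b, c, d, e, f, g}.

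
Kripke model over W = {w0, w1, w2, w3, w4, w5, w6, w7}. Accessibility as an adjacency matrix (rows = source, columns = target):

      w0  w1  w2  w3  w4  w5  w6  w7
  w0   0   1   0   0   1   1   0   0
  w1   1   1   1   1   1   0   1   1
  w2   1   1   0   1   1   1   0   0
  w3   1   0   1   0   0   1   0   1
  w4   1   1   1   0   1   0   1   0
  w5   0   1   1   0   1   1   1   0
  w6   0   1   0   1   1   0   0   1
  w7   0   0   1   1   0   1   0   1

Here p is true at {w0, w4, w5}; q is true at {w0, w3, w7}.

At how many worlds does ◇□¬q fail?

1

w0: successors {w1, w4, w5}; □¬q there: w1:F, w4:F, w5:T. ✓
w1: successors {w0, w1, w2, w3, w4, w6, w7}; □¬q there: w0:T, w1:F, w2:F, w3:F, w4:F, w6:F, w7:F. ✓
w2: successors {w0, w1, w3, w4, w5}; □¬q there: w0:T, w1:F, w3:F, w4:F, w5:T. ✓
w3: successors {w0, w2, w5, w7}; □¬q there: w0:T, w2:F, w5:T, w7:F. ✓
w4: successors {w0, w1, w2, w4, w6}; □¬q there: w0:T, w1:F, w2:F, w4:F, w6:F. ✓
w5: successors {w1, w2, w4, w5, w6}; □¬q there: w1:F, w2:F, w4:F, w5:T, w6:F. ✓
w6: successors {w1, w3, w4, w7}; □¬q there: w1:F, w3:F, w4:F, w7:F. ✗
w7: successors {w2, w3, w5, w7}; □¬q there: w2:F, w3:F, w5:T, w7:F. ✓
Satisfying worlds: {w0, w1, w2, w3, w4, w5, w7}.
So ◇□¬q fails at the other 1 world.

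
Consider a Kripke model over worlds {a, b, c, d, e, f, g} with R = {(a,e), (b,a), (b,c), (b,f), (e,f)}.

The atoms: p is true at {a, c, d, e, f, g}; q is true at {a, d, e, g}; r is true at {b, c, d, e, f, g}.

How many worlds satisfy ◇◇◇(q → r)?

a: successors {e}; ◇◇(q → r) there: e:F. ✗
b: successors {a, c, f}; ◇◇(q → r) there: a:T, c:F, f:F. ✓
c: no successors, so ◇◇◇(q → r) fails. ✗
d: no successors, so ◇◇◇(q → r) fails. ✗
e: successors {f}; ◇◇(q → r) there: f:F. ✗
f: no successors, so ◇◇◇(q → r) fails. ✗
g: no successors, so ◇◇◇(q → r) fails. ✗
Satisfying worlds: {b}.

1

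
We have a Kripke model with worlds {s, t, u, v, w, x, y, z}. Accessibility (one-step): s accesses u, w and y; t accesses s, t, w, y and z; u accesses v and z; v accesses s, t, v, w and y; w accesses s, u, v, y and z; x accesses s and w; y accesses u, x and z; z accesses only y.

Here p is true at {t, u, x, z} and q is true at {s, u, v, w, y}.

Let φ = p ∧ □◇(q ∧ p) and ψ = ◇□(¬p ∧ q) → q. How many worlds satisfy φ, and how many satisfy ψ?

2 and 7

For p ∧ □◇(q ∧ p):
s: p is F, □◇(q ∧ p) is F. ✗
t: p is T, □◇(q ∧ p) is F. ✗
u: p is T, □◇(q ∧ p) is F. ✗
v: p is F, □◇(q ∧ p) is F. ✗
w: p is F, □◇(q ∧ p) is F. ✗
x: p is T, □◇(q ∧ p) is T. ✓
y: p is F, □◇(q ∧ p) is F. ✗
z: p is T, □◇(q ∧ p) is T. ✓
— 2 worlds.
For ◇□(¬p ∧ q) → q:
s: ◇□(¬p ∧ q) is F, q is T. ✓
t: ◇□(¬p ∧ q) is T, q is F. ✗
u: ◇□(¬p ∧ q) is T, q is T. ✓
v: ◇□(¬p ∧ q) is F, q is T. ✓
w: ◇□(¬p ∧ q) is T, q is T. ✓
x: ◇□(¬p ∧ q) is F, q is F. ✓
y: ◇□(¬p ∧ q) is T, q is T. ✓
z: ◇□(¬p ∧ q) is F, q is F. ✓
— 7 worlds.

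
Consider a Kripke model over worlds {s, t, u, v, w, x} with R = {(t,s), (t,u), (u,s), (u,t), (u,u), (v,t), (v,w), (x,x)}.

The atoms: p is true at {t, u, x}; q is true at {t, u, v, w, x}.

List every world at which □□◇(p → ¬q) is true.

s: no successors, so □□◇(p → ¬q) holds vacuously. ✓
t: successors {s, u}; □◇(p → ¬q) there: s:T, u:F. ✗
u: successors {s, t, u}; □◇(p → ¬q) there: s:T, t:F, u:F. ✗
v: successors {t, w}; □◇(p → ¬q) there: t:F, w:T. ✗
w: no successors, so □□◇(p → ¬q) holds vacuously. ✓
x: successors {x}; □◇(p → ¬q) there: x:F. ✗

{s, w}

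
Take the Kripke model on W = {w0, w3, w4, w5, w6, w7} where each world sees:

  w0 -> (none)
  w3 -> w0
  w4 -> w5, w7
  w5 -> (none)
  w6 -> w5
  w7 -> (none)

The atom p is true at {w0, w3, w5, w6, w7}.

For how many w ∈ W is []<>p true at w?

w0: no successors, so []<>p holds vacuously. ✓
w3: successors {w0}; <>p there: w0:F. ✗
w4: successors {w5, w7}; <>p there: w5:F, w7:F. ✗
w5: no successors, so []<>p holds vacuously. ✓
w6: successors {w5}; <>p there: w5:F. ✗
w7: no successors, so []<>p holds vacuously. ✓
Satisfying worlds: {w0, w5, w7}.

3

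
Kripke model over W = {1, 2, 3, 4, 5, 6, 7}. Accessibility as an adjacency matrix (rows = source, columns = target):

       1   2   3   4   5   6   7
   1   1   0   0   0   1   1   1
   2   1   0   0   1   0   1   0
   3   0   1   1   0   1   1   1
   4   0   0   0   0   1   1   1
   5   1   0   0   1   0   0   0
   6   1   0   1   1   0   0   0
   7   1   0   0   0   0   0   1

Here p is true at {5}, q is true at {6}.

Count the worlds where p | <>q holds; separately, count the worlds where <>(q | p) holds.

5 and 4

For p | <>q:
1: p is F, <>q is T. ✓
2: p is F, <>q is T. ✓
3: p is F, <>q is T. ✓
4: p is F, <>q is T. ✓
5: p is T, <>q is F. ✓
6: p is F, <>q is F. ✗
7: p is F, <>q is F. ✗
— 5 worlds.
For <>(q | p):
1: successors {1, 5, 6, 7}; q | p there: 1:F, 5:T, 6:T, 7:F. ✓
2: successors {1, 4, 6}; q | p there: 1:F, 4:F, 6:T. ✓
3: successors {2, 3, 5, 6, 7}; q | p there: 2:F, 3:F, 5:T, 6:T, 7:F. ✓
4: successors {5, 6, 7}; q | p there: 5:T, 6:T, 7:F. ✓
5: successors {1, 4}; q | p there: 1:F, 4:F. ✗
6: successors {1, 3, 4}; q | p there: 1:F, 3:F, 4:F. ✗
7: successors {1, 7}; q | p there: 1:F, 7:F. ✗
— 4 worlds.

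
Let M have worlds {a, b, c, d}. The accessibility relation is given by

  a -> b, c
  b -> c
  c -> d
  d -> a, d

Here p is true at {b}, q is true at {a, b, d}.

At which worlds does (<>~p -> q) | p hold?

a: <>~p -> q is T, p is F. ✓
b: <>~p -> q is T, p is T. ✓
c: <>~p -> q is F, p is F. ✗
d: <>~p -> q is T, p is F. ✓

{a, b, d}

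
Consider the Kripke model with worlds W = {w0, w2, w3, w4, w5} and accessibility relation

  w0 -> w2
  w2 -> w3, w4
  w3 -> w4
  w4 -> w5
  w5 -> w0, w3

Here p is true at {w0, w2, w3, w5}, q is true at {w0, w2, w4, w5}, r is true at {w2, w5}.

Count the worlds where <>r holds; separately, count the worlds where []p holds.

For <>r:
w0: successors {w2}; r there: w2:T. ✓
w2: successors {w3, w4}; r there: w3:F, w4:F. ✗
w3: successors {w4}; r there: w4:F. ✗
w4: successors {w5}; r there: w5:T. ✓
w5: successors {w0, w3}; r there: w0:F, w3:F. ✗
— 2 worlds.
For []p:
w0: successors {w2}; p there: w2:T. ✓
w2: successors {w3, w4}; p there: w3:T, w4:F. ✗
w3: successors {w4}; p there: w4:F. ✗
w4: successors {w5}; p there: w5:T. ✓
w5: successors {w0, w3}; p there: w0:T, w3:T. ✓
— 3 worlds.

2 and 3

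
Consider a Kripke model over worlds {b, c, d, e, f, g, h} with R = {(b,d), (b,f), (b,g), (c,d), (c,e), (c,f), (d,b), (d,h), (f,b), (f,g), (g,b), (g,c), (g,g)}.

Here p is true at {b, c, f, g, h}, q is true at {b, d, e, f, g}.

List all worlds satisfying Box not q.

b: successors {d, f, g}; not q there: d:F, f:F, g:F. ✗
c: successors {d, e, f}; not q there: d:F, e:F, f:F. ✗
d: successors {b, h}; not q there: b:F, h:T. ✗
e: no successors, so Box not q holds vacuously. ✓
f: successors {b, g}; not q there: b:F, g:F. ✗
g: successors {b, c, g}; not q there: b:F, c:T, g:F. ✗
h: no successors, so Box not q holds vacuously. ✓

{e, h}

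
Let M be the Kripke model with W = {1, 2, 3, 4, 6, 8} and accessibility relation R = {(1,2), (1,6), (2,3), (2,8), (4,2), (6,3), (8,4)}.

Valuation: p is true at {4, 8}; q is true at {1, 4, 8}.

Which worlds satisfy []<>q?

{3, 4}

1: successors {2, 6}; <>q there: 2:T, 6:F. ✗
2: successors {3, 8}; <>q there: 3:F, 8:T. ✗
3: no successors, so []<>q holds vacuously. ✓
4: successors {2}; <>q there: 2:T. ✓
6: successors {3}; <>q there: 3:F. ✗
8: successors {4}; <>q there: 4:F. ✗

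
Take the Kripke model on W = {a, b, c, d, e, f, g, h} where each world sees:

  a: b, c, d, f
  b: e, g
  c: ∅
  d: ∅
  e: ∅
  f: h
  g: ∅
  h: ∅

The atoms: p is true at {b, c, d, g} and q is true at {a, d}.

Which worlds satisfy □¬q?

{b, c, d, e, f, g, h}

a: successors {b, c, d, f}; ¬q there: b:T, c:T, d:F, f:T. ✗
b: successors {e, g}; ¬q there: e:T, g:T. ✓
c: no successors, so □¬q holds vacuously. ✓
d: no successors, so □¬q holds vacuously. ✓
e: no successors, so □¬q holds vacuously. ✓
f: successors {h}; ¬q there: h:T. ✓
g: no successors, so □¬q holds vacuously. ✓
h: no successors, so □¬q holds vacuously. ✓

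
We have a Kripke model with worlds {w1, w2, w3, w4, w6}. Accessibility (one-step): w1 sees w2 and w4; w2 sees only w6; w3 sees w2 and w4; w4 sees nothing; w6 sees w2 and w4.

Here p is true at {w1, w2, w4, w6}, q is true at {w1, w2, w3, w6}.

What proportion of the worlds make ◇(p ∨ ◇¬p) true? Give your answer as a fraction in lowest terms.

w1: successors {w2, w4}; p ∨ ◇¬p there: w2:T, w4:T. ✓
w2: successors {w6}; p ∨ ◇¬p there: w6:T. ✓
w3: successors {w2, w4}; p ∨ ◇¬p there: w2:T, w4:T. ✓
w4: no successors, so ◇(p ∨ ◇¬p) fails. ✗
w6: successors {w2, w4}; p ∨ ◇¬p there: w2:T, w4:T. ✓
That's 4 of 5 worlds, so 4/5.

4/5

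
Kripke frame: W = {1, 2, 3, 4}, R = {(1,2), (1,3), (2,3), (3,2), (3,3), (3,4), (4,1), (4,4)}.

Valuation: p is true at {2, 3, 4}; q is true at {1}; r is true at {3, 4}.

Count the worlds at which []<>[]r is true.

1: successors {2, 3}; <>[]r there: 2:F, 3:T. ✗
2: successors {3}; <>[]r there: 3:T. ✓
3: successors {2, 3, 4}; <>[]r there: 2:F, 3:T, 4:F. ✗
4: successors {1, 4}; <>[]r there: 1:T, 4:F. ✗
Satisfying worlds: {2}.

1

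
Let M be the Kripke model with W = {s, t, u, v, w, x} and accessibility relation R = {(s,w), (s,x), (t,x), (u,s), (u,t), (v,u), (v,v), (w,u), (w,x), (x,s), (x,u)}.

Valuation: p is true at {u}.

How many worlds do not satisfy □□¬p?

s: successors {w, x}; □¬p there: w:F, x:F. ✗
t: successors {x}; □¬p there: x:F. ✗
u: successors {s, t}; □¬p there: s:T, t:T. ✓
v: successors {u, v}; □¬p there: u:T, v:F. ✗
w: successors {u, x}; □¬p there: u:T, x:F. ✗
x: successors {s, u}; □¬p there: s:T, u:T. ✓
Satisfying worlds: {u, x}.
So □□¬p fails at the other 4 worlds.

4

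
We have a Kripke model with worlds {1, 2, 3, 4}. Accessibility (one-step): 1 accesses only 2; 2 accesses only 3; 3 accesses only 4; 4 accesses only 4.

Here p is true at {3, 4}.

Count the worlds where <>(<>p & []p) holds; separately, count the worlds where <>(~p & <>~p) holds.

4 and 0

For <>(<>p & []p):
1: successors {2}; <>p & []p there: 2:T. ✓
2: successors {3}; <>p & []p there: 3:T. ✓
3: successors {4}; <>p & []p there: 4:T. ✓
4: successors {4}; <>p & []p there: 4:T. ✓
— 4 worlds.
For <>(~p & <>~p):
1: successors {2}; ~p & <>~p there: 2:F. ✗
2: successors {3}; ~p & <>~p there: 3:F. ✗
3: successors {4}; ~p & <>~p there: 4:F. ✗
4: successors {4}; ~p & <>~p there: 4:F. ✗
— 0 worlds.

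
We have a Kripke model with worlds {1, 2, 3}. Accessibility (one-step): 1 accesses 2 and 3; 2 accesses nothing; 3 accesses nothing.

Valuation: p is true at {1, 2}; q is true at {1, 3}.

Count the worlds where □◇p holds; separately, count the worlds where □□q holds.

2 and 3

For □◇p:
1: successors {2, 3}; ◇p there: 2:F, 3:F. ✗
2: no successors, so □◇p holds vacuously. ✓
3: no successors, so □◇p holds vacuously. ✓
— 2 worlds.
For □□q:
1: successors {2, 3}; □q there: 2:T, 3:T. ✓
2: no successors, so □□q holds vacuously. ✓
3: no successors, so □□q holds vacuously. ✓
— 3 worlds.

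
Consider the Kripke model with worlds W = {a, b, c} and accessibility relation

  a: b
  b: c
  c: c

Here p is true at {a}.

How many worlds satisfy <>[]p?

a: successors {b}; []p there: b:F. ✗
b: successors {c}; []p there: c:F. ✗
c: successors {c}; []p there: c:F. ✗
Satisfying worlds: ∅.

0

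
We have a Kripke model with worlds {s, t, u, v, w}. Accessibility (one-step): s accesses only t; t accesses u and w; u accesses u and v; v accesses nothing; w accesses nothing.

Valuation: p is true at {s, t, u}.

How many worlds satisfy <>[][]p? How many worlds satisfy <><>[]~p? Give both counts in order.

For <>[][]p:
s: successors {t}; [][]p there: t:F. ✗
t: successors {u, w}; [][]p there: u:F, w:T. ✓
u: successors {u, v}; [][]p there: u:F, v:T. ✓
v: no successors, so <>[][]p fails. ✗
w: no successors, so <>[][]p fails. ✗
— 2 worlds.
For <><>[]~p:
s: successors {t}; <>[]~p there: t:T. ✓
t: successors {u, w}; <>[]~p there: u:T, w:F. ✓
u: successors {u, v}; <>[]~p there: u:T, v:F. ✓
v: no successors, so <><>[]~p fails. ✗
w: no successors, so <><>[]~p fails. ✗
— 3 worlds.

2 and 3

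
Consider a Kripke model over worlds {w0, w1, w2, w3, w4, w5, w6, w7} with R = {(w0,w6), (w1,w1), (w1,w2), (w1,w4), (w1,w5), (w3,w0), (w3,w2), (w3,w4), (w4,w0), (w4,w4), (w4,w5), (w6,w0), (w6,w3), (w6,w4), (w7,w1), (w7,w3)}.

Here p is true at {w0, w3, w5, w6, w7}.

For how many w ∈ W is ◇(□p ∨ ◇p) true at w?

w0: successors {w6}; □p ∨ ◇p there: w6:T. ✓
w1: successors {w1, w2, w4, w5}; □p ∨ ◇p there: w1:T, w2:T, w4:T, w5:T. ✓
w2: no successors, so ◇(□p ∨ ◇p) fails. ✗
w3: successors {w0, w2, w4}; □p ∨ ◇p there: w0:T, w2:T, w4:T. ✓
w4: successors {w0, w4, w5}; □p ∨ ◇p there: w0:T, w4:T, w5:T. ✓
w5: no successors, so ◇(□p ∨ ◇p) fails. ✗
w6: successors {w0, w3, w4}; □p ∨ ◇p there: w0:T, w3:T, w4:T. ✓
w7: successors {w1, w3}; □p ∨ ◇p there: w1:T, w3:T. ✓
Satisfying worlds: {w0, w1, w3, w4, w6, w7}.

6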